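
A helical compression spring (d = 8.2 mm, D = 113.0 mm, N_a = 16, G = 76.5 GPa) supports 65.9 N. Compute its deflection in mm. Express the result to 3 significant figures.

k = Gd⁴/(8D³N_a) = (76.5×10³)(8.2⁴)/(8·113.0³·16) = 1.8727 N/mm
δ = F/k = 65.9 / 1.8727 = 35.19 mm

35.2 mm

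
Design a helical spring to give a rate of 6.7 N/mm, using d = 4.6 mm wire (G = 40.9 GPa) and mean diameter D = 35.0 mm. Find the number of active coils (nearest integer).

8

N_a = Gd⁴/(8D³k) = (40.9×10³ × 4.6⁴)/(8 × 35.0³ × 6.7)
    = 1.83128e+07 / 2.2981e+06 = 7.969 → 8 coils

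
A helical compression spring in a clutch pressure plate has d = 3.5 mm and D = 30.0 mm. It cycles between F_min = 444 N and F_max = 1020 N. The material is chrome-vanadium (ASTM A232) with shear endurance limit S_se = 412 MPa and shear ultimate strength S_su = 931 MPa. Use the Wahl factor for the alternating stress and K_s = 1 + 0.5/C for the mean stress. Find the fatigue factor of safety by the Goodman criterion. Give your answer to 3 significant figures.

0.340

C = D/d = 30.0/3.5 = 8.5714; K_W = (4C−1)/(4C−4)+0.615/C = 1.1708; K_s = 1+0.5/C = 1.0583
F_a = (F_max−F_min)/2 = 288 N; F_m = (F_max+F_min)/2 = 732 N
τ_a = K_W·8F_aD/(πd³) = 1.1708 × 513.16 = 600.81 MPa
τ_m = K_s·8F_mD/(πd³) = 1.0583 × 1304.3 = 1380.4 MPa
Goodman: 1/n_f = τ_a/S_se + τ_m/S_su = 600.81/412 + 1380.4/931 = 1.45827 + 1.48266 = 2.9409
n_f = 1/2.9409 = 0.34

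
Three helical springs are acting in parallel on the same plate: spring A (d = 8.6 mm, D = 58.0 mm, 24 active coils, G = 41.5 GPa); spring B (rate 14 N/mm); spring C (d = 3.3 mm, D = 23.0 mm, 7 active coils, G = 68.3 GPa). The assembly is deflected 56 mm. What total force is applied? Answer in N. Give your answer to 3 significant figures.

1790 N

k_A = Gd⁴/(8D³N_a) = (41.5×10³)(8.6⁴)/(8·58.0³·24) = 6.0598 N/mm
k_C = Gd⁴/(8D³N_a) = (68.3×10³)(3.3⁴)/(8·23.0³·7) = 11.888 N/mm
Parallel: k_eq = 6.0598 + 14 + 11.888 = 31.948 N/mm
F = k_eq·δ = 31.948·56 = 1789.1 N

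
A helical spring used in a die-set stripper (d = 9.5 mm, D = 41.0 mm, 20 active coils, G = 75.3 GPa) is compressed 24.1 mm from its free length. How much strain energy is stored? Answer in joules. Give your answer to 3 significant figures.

k = Gd⁴/(8D³N_a) = (75.3×10³)(9.5⁴)/(8·41.0³·20) = 55.618 N/mm
U = ½kδ² = 0.5 × 55.618 × 24.1² = 16152 N·mm = 16.152 J

16.2 J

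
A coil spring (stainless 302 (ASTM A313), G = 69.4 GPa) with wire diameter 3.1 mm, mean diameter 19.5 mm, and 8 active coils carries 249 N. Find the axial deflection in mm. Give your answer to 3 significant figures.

k = Gd⁴/(8D³N_a) = (69.4×10³)(3.1⁴)/(8·19.5³·8) = 13.506 N/mm
δ = F/k = 249 / 13.506 = 18.436 mm

18.4 mm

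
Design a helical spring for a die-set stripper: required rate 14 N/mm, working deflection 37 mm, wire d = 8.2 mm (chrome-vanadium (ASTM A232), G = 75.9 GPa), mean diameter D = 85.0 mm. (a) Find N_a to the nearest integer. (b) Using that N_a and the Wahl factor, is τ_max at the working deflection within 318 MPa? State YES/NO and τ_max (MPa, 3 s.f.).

N_a = Gd⁴/(8D³k) = (75.9×10³)(8.2⁴)/(8·85.0³·14) = 4.989 → N_a = 5
Actual rate k = Gd⁴/(8D³·5) = 13.969 N/mm
Working load F = kδ = 13.969·37 = 516.87 N
C = 85.0/8.2 = 10.3659; K_W = (4C−1)/(4C−4)+0.615/C = 1.1394
τ_max = K_W·8FD/(πd³) = 1.1394·202.91 = 231.2 MPa
τ_max ≤ 318 MPa → acceptable

(a) 5 coils; (b) YES, τ_max = 231 MPa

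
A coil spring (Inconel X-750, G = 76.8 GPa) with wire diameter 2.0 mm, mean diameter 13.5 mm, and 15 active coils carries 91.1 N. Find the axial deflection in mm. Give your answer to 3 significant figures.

21.9 mm

k = Gd⁴/(8D³N_a) = (76.8×10³)(2.0⁴)/(8·13.5³·15) = 4.162 N/mm
δ = F/k = 91.1 / 4.162 = 21.889 mm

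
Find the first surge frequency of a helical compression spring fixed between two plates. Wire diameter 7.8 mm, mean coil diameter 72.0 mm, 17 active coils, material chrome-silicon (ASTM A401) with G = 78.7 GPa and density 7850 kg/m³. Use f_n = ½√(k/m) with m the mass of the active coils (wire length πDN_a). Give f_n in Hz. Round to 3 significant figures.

k = Gd⁴/(8D³N_a) = (78.7×10³)(7.8⁴)/(8·72.0³·17) = 5.7387 N/mm = 5738.7 N/m
Wire length L = πDN_a = π·72.0·17 = 3845.3 mm
m = ρ·(πd²/4)·L = 7850 × 47.784×10⁻⁶ m² × 3.8453 m = 1.4424 kg
f_n = ½√(k/m) = 0.5·√(5738.7/1.4424) = 0.5·√(3978.7) = 31.538 Hz

31.5 Hz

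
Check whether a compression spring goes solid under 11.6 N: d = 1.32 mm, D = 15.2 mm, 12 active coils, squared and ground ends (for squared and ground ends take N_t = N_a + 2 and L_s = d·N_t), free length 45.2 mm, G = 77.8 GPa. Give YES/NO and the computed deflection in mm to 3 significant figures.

k = Gd⁴/(8D³N_a) = (77.8×10³)(1.32⁴)/(8·15.2³·12) = 0.70061 N/mm
N_t = 14; L_s = 1.32·14 = 18.48 mm; δ_solid = L₀ − L_s = 45.2 − 18.48 = 26.72 mm
δ = F/k = 11.6/0.70061 = 16.557 mm
δ < δ_solid → spring does not go solid

NO, δ = 16.6 mm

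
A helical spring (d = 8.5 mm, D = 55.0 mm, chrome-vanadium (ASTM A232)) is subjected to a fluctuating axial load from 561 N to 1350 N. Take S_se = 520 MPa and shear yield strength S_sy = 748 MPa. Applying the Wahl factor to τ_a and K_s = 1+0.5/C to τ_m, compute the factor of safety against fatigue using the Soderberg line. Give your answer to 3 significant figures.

1.90

C = D/d = 55.0/8.5 = 6.4706; K_W = (4C−1)/(4C−4)+0.615/C = 1.2321; K_s = 1+0.5/C = 1.0773
F_a = (F_max−F_min)/2 = 394.5 N; F_m = (F_max+F_min)/2 = 955.5 N
τ_a = K_W·8F_aD/(πd³) = 1.2321 × 89.969 = 110.85 MPa
τ_m = K_s·8F_mD/(πd³) = 1.0773 × 217.91 = 234.75 MPa
Soderberg: 1/n_f = τ_a/S_se + τ_m/S_sy = 110.85/520 + 234.75/748 = 0.21318 + 0.31383 = 0.52702
n_f = 1/0.52702 = 1.897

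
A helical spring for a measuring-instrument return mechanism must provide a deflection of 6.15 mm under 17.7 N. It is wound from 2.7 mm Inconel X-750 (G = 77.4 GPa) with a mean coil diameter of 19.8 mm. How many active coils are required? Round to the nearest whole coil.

Required rate k = F/δ = 17.7/6.15 = 2.878 N/mm
N_a = Gd⁴/(8D³k) = (77.4×10³ × 2.7⁴)/(8 × 19.8³ × 2.878)
    = 4.11335e+06 / 178724 = 23.02 → 23 coils

23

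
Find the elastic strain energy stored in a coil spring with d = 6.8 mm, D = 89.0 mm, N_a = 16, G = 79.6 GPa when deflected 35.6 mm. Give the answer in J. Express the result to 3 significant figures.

k = Gd⁴/(8D³N_a) = (79.6×10³)(6.8⁴)/(8·89.0³·16) = 1.8861 N/mm
U = ½kδ² = 0.5 × 1.8861 × 35.6² = 1195.2 N·mm = 1.1952 J

1.20 J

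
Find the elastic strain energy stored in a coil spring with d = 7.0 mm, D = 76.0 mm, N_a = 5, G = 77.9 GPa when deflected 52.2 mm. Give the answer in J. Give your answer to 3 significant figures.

14.5 J

k = Gd⁴/(8D³N_a) = (77.9×10³)(7.0⁴)/(8·76.0³·5) = 10.652 N/mm
U = ½kδ² = 0.5 × 10.652 × 52.2² = 14512 N·mm = 14.512 J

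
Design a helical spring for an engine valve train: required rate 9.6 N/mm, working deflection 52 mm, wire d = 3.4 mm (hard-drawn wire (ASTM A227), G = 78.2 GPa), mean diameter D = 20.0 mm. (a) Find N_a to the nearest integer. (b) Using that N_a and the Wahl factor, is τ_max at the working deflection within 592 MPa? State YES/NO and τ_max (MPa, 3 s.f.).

(a) 17 coils; (b) NO, τ_max = 814 MPa

N_a = Gd⁴/(8D³k) = (78.2×10³)(3.4⁴)/(8·20.0³·9.6) = 17.01 → N_a = 17
Actual rate k = Gd⁴/(8D³·17) = 9.6049 N/mm
Working load F = kδ = 9.6049·52 = 499.46 N
C = 20.0/3.4 = 5.8824; K_W = (4C−1)/(4C−4)+0.615/C = 1.2582
τ_max = K_W·8FD/(πd³) = 1.2582·647.19 = 814.27 MPa
τ_max > 592 MPa → exceeds allowable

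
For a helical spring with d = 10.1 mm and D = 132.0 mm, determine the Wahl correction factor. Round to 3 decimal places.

1.109

C = D/d = 132.0/10.1 = 13.0693
K_W = (4C−1)/(4C−4) + 0.615/C = 51.277/48.277 + 0.0471 = 1.1092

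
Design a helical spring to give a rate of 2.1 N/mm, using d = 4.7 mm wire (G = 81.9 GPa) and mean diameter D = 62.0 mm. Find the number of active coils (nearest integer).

10

N_a = Gd⁴/(8D³k) = (81.9×10³ × 4.7⁴)/(8 × 62.0³ × 2.1)
    = 3.99646e+07 / 4.00391e+06 = 9.981 → 10 coils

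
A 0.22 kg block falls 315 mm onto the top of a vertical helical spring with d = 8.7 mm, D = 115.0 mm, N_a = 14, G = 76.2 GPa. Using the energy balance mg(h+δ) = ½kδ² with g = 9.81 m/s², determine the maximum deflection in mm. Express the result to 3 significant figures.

k = Gd⁴/(8D³N_a) = (76.2×10³)(8.7⁴)/(8·115.0³·14) = 2.5628 N/mm
W = mg = 0.22 × 9.81 = 2.1582 N
½kδ² − Wδ − Wh = 0 → δ = (W + √(W² + 2kWh))/k
δ = (2.1582 + √(4.6578 + 3484.6))/2.5628 = (2.1582 + 59.07)/2.5628 = 23.891 mm

23.9 mm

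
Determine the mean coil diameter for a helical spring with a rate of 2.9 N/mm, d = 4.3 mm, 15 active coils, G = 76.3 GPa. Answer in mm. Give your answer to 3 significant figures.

D = (Gd⁴/(8N_a·k))^(1/3) = (76.3×10³·4.3⁴/(8·15·2.9))^(1/3)
  = (74958.2)^(1/3) = 42.1638 mm

42.2 mm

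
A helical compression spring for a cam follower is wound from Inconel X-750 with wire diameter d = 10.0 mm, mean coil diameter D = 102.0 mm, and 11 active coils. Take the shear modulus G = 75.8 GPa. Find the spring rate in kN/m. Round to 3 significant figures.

k = Gd⁴/(8D³N_a) = (75.8×10³ × 10.0⁴) / (8 × 102.0³ × 11)
  = 7.58e+08 / 9.33863e+07 = 8.1168 N/mm

8.12 kN/m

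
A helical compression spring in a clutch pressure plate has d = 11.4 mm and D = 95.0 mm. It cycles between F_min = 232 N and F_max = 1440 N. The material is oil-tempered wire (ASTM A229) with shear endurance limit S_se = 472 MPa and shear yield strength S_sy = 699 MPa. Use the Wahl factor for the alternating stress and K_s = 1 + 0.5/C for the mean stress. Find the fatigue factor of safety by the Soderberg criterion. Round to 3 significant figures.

C = D/d = 95.0/11.4 = 8.3333; K_W = (4C−1)/(4C−4)+0.615/C = 1.1761; K_s = 1+0.5/C = 1.0600
F_a = (F_max−F_min)/2 = 604 N; F_m = (F_max+F_min)/2 = 836 N
τ_a = K_W·8F_aD/(πd³) = 1.1761 × 98.625 = 115.99 MPa
τ_m = K_s·8F_mD/(πd³) = 1.0600 × 136.51 = 144.7 MPa
Soderberg: 1/n_f = τ_a/S_se + τ_m/S_sy = 115.99/472 + 144.7/699 = 0.24574 + 0.20701 = 0.45275
n_f = 1/0.45275 = 2.209

2.21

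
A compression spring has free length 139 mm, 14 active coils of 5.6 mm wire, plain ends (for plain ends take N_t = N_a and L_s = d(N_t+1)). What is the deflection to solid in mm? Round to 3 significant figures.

N_t = 14; L_s = 5.6·15 = 84 mm
δ_solid = L₀ − L_s = 139 − 84 = 55 mm

55.0 mm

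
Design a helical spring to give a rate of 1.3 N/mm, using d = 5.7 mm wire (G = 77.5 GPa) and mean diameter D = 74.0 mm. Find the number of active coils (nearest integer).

N_a = Gd⁴/(8D³k) = (77.5×10³ × 5.7⁴)/(8 × 74.0³ × 1.3)
    = 8.1809e+07 / 4.21433e+06 = 19.41 → 19 coils

19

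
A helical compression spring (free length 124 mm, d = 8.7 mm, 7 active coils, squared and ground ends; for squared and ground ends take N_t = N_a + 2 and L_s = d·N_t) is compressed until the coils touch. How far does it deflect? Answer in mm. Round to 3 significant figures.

45.7 mm

N_t = 9; L_s = 8.7·9 = 78.3 mm
δ_solid = L₀ − L_s = 124 − 78.3 = 45.7 mm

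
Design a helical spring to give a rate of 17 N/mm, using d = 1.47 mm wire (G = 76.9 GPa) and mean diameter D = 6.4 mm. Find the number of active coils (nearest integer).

10

N_a = Gd⁴/(8D³k) = (76.9×10³ × 1.47⁴)/(8 × 6.4³ × 17)
    = 359084 / 35651.6 = 10.07 → 10 coils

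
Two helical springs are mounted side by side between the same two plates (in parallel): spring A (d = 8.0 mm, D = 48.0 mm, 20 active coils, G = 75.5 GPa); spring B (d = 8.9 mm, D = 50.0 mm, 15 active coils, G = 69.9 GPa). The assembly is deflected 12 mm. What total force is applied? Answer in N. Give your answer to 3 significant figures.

561 N

k_A = Gd⁴/(8D³N_a) = (75.5×10³)(8.0⁴)/(8·48.0³·20) = 17.477 N/mm
k_B = Gd⁴/(8D³N_a) = (69.9×10³)(8.9⁴)/(8·50.0³·15) = 29.238 N/mm
Parallel: k_eq = 17.477 + 29.238 = 46.715 N/mm
F = k_eq·δ = 46.715·12 = 560.58 N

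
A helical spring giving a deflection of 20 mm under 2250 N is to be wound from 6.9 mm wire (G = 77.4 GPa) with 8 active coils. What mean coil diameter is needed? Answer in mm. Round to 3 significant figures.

29.0 mm

Required rate k = F/δ = 2250/20 = 112.5 N/mm
D = (Gd⁴/(8N_a·k))^(1/3) = (77.4×10³·6.9⁴/(8·8·112.5))^(1/3)
  = (24367.2)^(1/3) = 28.9913 mm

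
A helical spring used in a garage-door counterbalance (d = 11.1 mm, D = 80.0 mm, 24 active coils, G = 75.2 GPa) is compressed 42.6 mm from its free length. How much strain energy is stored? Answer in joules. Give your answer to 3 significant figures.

10.5 J

k = Gd⁴/(8D³N_a) = (75.2×10³)(11.1⁴)/(8·80.0³·24) = 11.613 N/mm
U = ½kδ² = 0.5 × 11.613 × 42.6² = 10537 N·mm = 10.537 J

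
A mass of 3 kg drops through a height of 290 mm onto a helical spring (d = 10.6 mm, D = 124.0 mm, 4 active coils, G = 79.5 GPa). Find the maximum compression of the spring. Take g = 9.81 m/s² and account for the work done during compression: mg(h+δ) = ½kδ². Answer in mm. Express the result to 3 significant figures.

34.1 mm

k = Gd⁴/(8D³N_a) = (79.5×10³)(10.6⁴)/(8·124.0³·4) = 16.45 N/mm
W = mg = 3 × 9.81 = 29.43 N
½kδ² − Wδ − Wh = 0 → δ = (W + √(W² + 2kWh))/k
δ = (29.43 + √(866.12 + 280798))/16.45 = (29.43 + 530.72)/16.45 = 34.051 mm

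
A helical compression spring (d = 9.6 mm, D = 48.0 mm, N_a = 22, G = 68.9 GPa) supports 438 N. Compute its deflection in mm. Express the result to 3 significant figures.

14.6 mm

k = Gd⁴/(8D³N_a) = (68.9×10³)(9.6⁴)/(8·48.0³·22) = 30.065 N/mm
δ = F/k = 438 / 30.065 = 14.568 mm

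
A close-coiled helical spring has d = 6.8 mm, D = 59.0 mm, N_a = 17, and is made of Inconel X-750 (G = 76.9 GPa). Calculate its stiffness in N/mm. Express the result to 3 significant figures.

k = Gd⁴/(8D³N_a) = (76.9×10³ × 6.8⁴) / (8 × 59.0³ × 17)
  = 1.64423e+08 / 2.79315e+07 = 5.8866 N/mm

5.89 N/mm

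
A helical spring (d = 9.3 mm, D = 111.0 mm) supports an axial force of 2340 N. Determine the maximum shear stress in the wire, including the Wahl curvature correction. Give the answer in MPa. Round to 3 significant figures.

921 MPa

Spring index C = D/d = 111.0/9.3 = 11.9355
K_W = (4C−1)/(4C−4) + 0.615/C = 46.742/43.742 + 0.0515 = 1.1201
τ₀ = 8FD/(πd³) = 8·2340·111.0/(π·9.3³) = 2.07792e+06/2527 = 822.3 MPa
τ_max = K·τ₀ = 1.1201 × 822.3 = 921.07 MPa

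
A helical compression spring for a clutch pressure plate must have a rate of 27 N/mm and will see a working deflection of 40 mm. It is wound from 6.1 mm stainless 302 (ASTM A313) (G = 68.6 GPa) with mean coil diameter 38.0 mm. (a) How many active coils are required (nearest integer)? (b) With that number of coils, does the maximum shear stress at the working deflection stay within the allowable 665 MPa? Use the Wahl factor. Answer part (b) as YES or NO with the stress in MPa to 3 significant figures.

N_a = Gd⁴/(8D³k) = (68.6×10³)(6.1⁴)/(8·38.0³·27) = 8.014 → N_a = 8
Actual rate k = Gd⁴/(8D³·8) = 27.047 N/mm
Working load F = kδ = 27.047·40 = 1081.9 N
C = 38.0/6.1 = 6.2295; K_W = (4C−1)/(4C−4)+0.615/C = 1.2421
τ_max = K_W·8FD/(πd³) = 1.2421·461.22 = 572.9 MPa
τ_max ≤ 665 MPa → acceptable

(a) 8 coils; (b) YES, τ_max = 573 MPa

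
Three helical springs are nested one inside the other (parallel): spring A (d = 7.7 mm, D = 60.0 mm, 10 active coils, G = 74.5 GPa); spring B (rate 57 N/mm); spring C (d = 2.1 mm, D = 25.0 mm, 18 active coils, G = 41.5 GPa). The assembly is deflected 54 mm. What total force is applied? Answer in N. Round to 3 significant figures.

3920 N

k_A = Gd⁴/(8D³N_a) = (74.5×10³)(7.7⁴)/(8·60.0³·10) = 15.156 N/mm
k_C = Gd⁴/(8D³N_a) = (41.5×10³)(2.1⁴)/(8·25.0³·18) = 0.35871 N/mm
Parallel: k_eq = 15.156 + 57 + 0.35871 = 72.514 N/mm
F = k_eq·δ = 72.514·54 = 3915.8 N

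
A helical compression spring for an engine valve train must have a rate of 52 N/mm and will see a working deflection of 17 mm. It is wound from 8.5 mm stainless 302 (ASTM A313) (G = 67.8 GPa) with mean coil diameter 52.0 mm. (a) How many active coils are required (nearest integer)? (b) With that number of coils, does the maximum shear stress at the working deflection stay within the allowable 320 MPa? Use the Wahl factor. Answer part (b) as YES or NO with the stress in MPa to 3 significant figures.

(a) 6 coils; (b) YES, τ_max = 240 MPa

N_a = Gd⁴/(8D³k) = (67.8×10³)(8.5⁴)/(8·52.0³·52) = 6.051 → N_a = 6
Actual rate k = Gd⁴/(8D³·6) = 52.439 N/mm
Working load F = kδ = 52.439·17 = 891.46 N
C = 52.0/8.5 = 6.1176; K_W = (4C−1)/(4C−4)+0.615/C = 1.2471
τ_max = K_W·8FD/(πd³) = 1.2471·192.22 = 239.71 MPa
τ_max ≤ 320 MPa → acceptable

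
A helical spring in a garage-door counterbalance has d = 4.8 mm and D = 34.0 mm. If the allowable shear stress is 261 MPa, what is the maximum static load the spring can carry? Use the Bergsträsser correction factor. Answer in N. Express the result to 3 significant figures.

278 N

C = D/d = 34.0/4.8 = 7.0833
K_B = (4C+2)/(4C−3) = 30.333/25.333 = 1.1974
τ_max = K·8FD/(πd³) → F_max = τ_allow·πd³/(8DK)
F_max = 261·π·4.8³/(8·34.0·1.1974) = 90681/325.68 = 278.43 N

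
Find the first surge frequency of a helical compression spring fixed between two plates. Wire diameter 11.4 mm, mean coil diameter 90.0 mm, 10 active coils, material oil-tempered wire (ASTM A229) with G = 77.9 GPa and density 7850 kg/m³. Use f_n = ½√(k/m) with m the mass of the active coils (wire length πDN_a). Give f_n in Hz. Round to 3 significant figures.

k = Gd⁴/(8D³N_a) = (77.9×10³)(11.4⁴)/(8·90.0³·10) = 22.56 N/mm = 22560 N/m
Wire length L = πDN_a = π·90.0·10 = 2827.4 mm
m = ρ·(πd²/4)·L = 7850 × 102.07×10⁻⁶ m² × 2.8274 m = 2.2655 kg
f_n = ½√(k/m) = 0.5·√(22560/2.2655) = 0.5·√(9958.1) = 49.895 Hz

49.9 Hz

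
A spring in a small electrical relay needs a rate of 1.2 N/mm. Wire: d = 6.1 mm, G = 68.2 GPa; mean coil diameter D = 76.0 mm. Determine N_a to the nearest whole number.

22

N_a = Gd⁴/(8D³k) = (68.2×10³ × 6.1⁴)/(8 × 76.0³ × 1.2)
    = 9.44286e+07 / 4.21417e+06 = 22.41 → 22 coils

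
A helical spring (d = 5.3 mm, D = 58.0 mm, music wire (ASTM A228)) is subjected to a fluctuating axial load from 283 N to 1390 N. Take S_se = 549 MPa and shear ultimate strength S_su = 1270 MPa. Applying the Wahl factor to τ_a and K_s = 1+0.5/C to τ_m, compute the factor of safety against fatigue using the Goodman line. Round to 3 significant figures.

0.551

C = D/d = 58.0/5.3 = 10.9434; K_W = (4C−1)/(4C−4)+0.615/C = 1.1316; K_s = 1+0.5/C = 1.0457
F_a = (F_max−F_min)/2 = 553.5 N; F_m = (F_max+F_min)/2 = 836.5 N
τ_a = K_W·8F_aD/(πd³) = 1.1316 × 549.11 = 621.38 MPa
τ_m = K_s·8F_mD/(πd³) = 1.0457 × 829.86 = 867.78 MPa
Goodman: 1/n_f = τ_a/S_se + τ_m/S_su = 621.38/549 + 867.78/1270 = 1.13185 + 0.68329 = 1.8151
n_f = 1/1.8151 = 0.5509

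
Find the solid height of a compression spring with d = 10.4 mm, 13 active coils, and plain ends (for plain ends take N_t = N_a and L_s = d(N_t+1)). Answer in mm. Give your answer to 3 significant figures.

146 mm

plain ends: N_t = N_a = 13
L_s = d·(N_t+1) = 10.4 × 14 = 145.6 mm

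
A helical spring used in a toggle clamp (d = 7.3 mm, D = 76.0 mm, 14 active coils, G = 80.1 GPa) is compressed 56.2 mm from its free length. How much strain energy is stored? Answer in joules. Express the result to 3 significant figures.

k = Gd⁴/(8D³N_a) = (80.1×10³)(7.3⁴)/(8·76.0³·14) = 4.6266 N/mm
U = ½kδ² = 0.5 × 4.6266 × 56.2² = 7306.5 N·mm = 7.3065 J

7.31 J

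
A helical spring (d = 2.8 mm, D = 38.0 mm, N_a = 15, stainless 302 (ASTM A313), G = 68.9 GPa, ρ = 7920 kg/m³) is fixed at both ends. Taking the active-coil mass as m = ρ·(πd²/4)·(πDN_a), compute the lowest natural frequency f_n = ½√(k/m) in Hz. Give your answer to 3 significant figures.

42.9 Hz

k = Gd⁴/(8D³N_a) = (68.9×10³)(2.8⁴)/(8·38.0³·15) = 0.64316 N/mm = 643.16 N/m
Wire length L = πDN_a = π·38.0·15 = 1790.7 mm
m = ρ·(πd²/4)·L = 7920 × 6.1575×10⁻⁶ m² × 1.7907 m = 0.087328 kg
f_n = ½√(k/m) = 0.5·√(643.16/0.087328) = 0.5·√(7364.8) = 42.909 Hz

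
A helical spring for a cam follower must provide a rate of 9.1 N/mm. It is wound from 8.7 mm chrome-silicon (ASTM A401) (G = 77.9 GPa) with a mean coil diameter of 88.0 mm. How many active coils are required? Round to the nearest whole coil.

9

N_a = Gd⁴/(8D³k) = (77.9×10³ × 8.7⁴)/(8 × 88.0³ × 9.1)
    = 4.46287e+08 / 4.96112e+07 = 8.996 → 9 coils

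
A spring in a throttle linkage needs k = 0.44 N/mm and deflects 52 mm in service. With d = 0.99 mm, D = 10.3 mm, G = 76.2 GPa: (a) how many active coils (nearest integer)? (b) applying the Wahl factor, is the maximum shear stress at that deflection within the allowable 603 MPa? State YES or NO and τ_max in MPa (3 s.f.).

(a) 19 coils; (b) NO, τ_max = 705 MPa

N_a = Gd⁴/(8D³k) = (76.2×10³)(0.99⁴)/(8·10.3³·0.44) = 19.03 → N_a = 19
Actual rate k = Gd⁴/(8D³·19) = 0.4407 N/mm
Working load F = kδ = 0.4407·52 = 22.916 N
C = 10.3/0.99 = 10.4040; K_W = (4C−1)/(4C−4)+0.615/C = 1.1389
τ_max = K_W·8FD/(πd³) = 1.1389·619.46 = 705.48 MPa
τ_max > 603 MPa → exceeds allowable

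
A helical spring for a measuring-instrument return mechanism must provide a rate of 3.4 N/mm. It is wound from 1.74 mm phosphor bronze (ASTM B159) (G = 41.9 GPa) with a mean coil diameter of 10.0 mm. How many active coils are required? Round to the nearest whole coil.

N_a = Gd⁴/(8D³k) = (41.9×10³ × 1.74⁴)/(8 × 10.0³ × 3.4)
    = 384071 / 27200 = 14.12 → 14 coils

14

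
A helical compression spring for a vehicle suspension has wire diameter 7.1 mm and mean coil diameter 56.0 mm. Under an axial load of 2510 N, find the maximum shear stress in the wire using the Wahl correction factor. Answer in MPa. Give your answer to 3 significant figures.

Spring index C = D/d = 56.0/7.1 = 7.8873
K_W = (4C−1)/(4C−4) + 0.615/C = 30.549/27.549 + 0.0780 = 1.1869
τ₀ = 8FD/(πd³) = 8·2510·56.0/(π·7.1³) = 1.12448e+06/1124.4 = 1000.1 MPa
τ_max = K·τ₀ = 1.1869 × 1000.1 = 1186.9 MPa

1190 MPa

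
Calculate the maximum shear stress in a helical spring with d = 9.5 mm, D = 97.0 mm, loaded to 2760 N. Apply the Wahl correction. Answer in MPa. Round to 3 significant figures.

Spring index C = D/d = 97.0/9.5 = 10.2105
K_W = (4C−1)/(4C−4) + 0.615/C = 39.842/36.842 + 0.0602 = 1.1417
τ₀ = 8FD/(πd³) = 8·2760·97.0/(π·9.5³) = 2.14176e+06/2693.5 = 795.15 MPa
τ_max = K·τ₀ = 1.1417 × 795.15 = 907.79 MPa

908 MPa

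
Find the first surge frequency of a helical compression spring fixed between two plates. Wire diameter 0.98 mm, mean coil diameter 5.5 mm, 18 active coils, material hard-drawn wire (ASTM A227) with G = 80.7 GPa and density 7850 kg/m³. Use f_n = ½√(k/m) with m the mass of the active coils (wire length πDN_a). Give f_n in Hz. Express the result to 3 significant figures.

k = Gd⁴/(8D³N_a) = (80.7×10³)(0.98⁴)/(8·5.5³·18) = 3.1069 N/mm = 3106.9 N/m
Wire length L = πDN_a = π·5.5·18 = 311.02 mm
m = ρ·(πd²/4)·L = 7850 × 0.7543×10⁻⁶ m² × 0.31102 m = 0.0018416 kg
f_n = ½√(k/m) = 0.5·√(3106.9/0.0018416) = 0.5·√(1.6871e+06) = 649.43 Hz

649 Hz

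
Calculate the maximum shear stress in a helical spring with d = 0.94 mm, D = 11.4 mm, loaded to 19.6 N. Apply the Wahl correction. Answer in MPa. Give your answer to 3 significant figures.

Spring index C = D/d = 11.4/0.94 = 12.1277
K_W = (4C−1)/(4C−4) + 0.615/C = 47.511/44.511 + 0.0507 = 1.1181
τ₀ = 8FD/(πd³) = 8·19.6·11.4/(π·0.94³) = 1787.52/2.6094 = 685.04 MPa
τ_max = K·τ₀ = 1.1181 × 685.04 = 765.95 MPa

766 MPa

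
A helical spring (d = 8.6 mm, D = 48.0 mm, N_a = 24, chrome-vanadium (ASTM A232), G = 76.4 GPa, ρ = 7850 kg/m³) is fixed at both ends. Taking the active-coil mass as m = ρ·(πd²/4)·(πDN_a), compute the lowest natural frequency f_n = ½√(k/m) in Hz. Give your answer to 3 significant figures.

54.6 Hz

k = Gd⁴/(8D³N_a) = (76.4×10³)(8.6⁴)/(8·48.0³·24) = 19.682 N/mm = 19682 N/m
Wire length L = πDN_a = π·48.0·24 = 3619.1 mm
m = ρ·(πd²/4)·L = 7850 × 58.088×10⁻⁶ m² × 3.6191 m = 1.6503 kg
f_n = ½√(k/m) = 0.5·√(19682/1.6503) = 0.5·√(11926) = 54.604 Hz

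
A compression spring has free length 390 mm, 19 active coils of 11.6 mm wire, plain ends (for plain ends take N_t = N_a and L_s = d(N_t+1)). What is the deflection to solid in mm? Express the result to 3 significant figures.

158 mm

N_t = 19; L_s = 11.6·20 = 232 mm
δ_solid = L₀ − L_s = 390 − 232 = 158 mm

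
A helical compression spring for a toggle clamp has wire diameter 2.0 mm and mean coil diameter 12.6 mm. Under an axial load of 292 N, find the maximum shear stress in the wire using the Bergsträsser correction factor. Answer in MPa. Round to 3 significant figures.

Spring index C = D/d = 12.6/2.0 = 6.3000
K_B = (4C+2)/(4C−3) = 27.200/22.200 = 1.2252
τ₀ = 8FD/(πd³) = 8·292·12.6/(π·2.0³) = 29433.6/25.133 = 1171.1 MPa
τ_max = K·τ₀ = 1.2252 × 1171.1 = 1434.9 MPa

1430 MPa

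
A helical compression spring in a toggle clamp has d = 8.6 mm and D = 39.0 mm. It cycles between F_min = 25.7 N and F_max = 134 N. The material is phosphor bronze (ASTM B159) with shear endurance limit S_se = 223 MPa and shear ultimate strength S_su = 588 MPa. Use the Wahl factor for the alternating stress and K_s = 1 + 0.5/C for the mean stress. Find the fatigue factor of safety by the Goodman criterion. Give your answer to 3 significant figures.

C = D/d = 39.0/8.6 = 4.5349; K_W = (4C−1)/(4C−4)+0.615/C = 1.3478; K_s = 1+0.5/C = 1.1103
F_a = (F_max−F_min)/2 = 54.15 N; F_m = (F_max+F_min)/2 = 79.85 N
τ_a = K_W·8F_aD/(πd³) = 1.3478 × 8.4549 = 11.395 MPa
τ_m = K_s·8F_mD/(πd³) = 1.1103 × 12.468 = 13.842 MPa
Goodman: 1/n_f = τ_a/S_se + τ_m/S_su = 11.395/223 + 13.842/588 = 0.05110 + 0.02354 = 0.074642
n_f = 1/0.074642 = 13.4

13.4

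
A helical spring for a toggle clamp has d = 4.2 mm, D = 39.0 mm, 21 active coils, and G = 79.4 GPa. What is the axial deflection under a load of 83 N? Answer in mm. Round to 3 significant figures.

k = Gd⁴/(8D³N_a) = (79.4×10³)(4.2⁴)/(8·39.0³·21) = 2.4792 N/mm
δ = F/k = 83 / 2.4792 = 33.478 mm

33.5 mm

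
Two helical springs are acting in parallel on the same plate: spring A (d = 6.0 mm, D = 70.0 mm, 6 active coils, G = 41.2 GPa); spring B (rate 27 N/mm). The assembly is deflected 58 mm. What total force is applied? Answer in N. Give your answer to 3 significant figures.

k_A = Gd⁴/(8D³N_a) = (41.2×10³)(6.0⁴)/(8·70.0³·6) = 3.2431 N/mm
Parallel: k_eq = 3.2431 + 27 = 30.243 N/mm
F = k_eq·δ = 30.243·58 = 1754.1 N

1750 N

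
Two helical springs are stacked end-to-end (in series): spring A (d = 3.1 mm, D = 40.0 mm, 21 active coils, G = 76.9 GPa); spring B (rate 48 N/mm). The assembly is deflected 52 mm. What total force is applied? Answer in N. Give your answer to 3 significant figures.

33.9 N

k_A = Gd⁴/(8D³N_a) = (76.9×10³)(3.1⁴)/(8·40.0³·21) = 0.66052 N/mm
Series: 1/k_eq = 1/0.66052 + 1/48 = 1.5348; k_eq = 0.65155 N/mm
F = k_eq·δ = 0.65155·52 = 33.881 N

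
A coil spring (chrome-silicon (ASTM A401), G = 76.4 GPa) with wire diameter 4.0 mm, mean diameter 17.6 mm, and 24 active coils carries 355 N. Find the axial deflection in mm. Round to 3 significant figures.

k = Gd⁴/(8D³N_a) = (76.4×10³)(4.0⁴)/(8·17.6³·24) = 18.685 N/mm
δ = F/k = 355 / 18.685 = 18.999 mm

19.0 mm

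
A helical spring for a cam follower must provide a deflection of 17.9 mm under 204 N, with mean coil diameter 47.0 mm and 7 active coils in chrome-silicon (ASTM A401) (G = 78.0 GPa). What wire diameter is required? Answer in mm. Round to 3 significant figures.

Required rate k = F/δ = 204/17.9 = 11.397 N/mm
d = (8D³N_a·k / G)^(1/4) = (8·47.0³·7·11.397 / (78.0×10³))^0.25
  = (849.5)^0.25 = 5.3987 mm

5.40 mm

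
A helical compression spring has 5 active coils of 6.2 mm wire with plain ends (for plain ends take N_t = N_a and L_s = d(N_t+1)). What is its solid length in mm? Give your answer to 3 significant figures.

plain ends: N_t = N_a = 5
L_s = d·(N_t+1) = 6.2 × 6 = 37.2 mm

37.2 mm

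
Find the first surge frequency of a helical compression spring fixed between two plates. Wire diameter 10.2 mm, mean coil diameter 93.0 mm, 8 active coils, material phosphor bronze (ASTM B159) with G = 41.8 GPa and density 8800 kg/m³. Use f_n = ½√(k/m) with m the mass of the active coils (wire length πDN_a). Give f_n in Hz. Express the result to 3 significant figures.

k = Gd⁴/(8D³N_a) = (41.8×10³)(10.2⁴)/(8·93.0³·8) = 8.7892 N/mm = 8789.2 N/m
Wire length L = πDN_a = π·93.0·8 = 2337.3 mm
m = ρ·(πd²/4)·L = 8800 × 81.713×10⁻⁶ m² × 2.3373 m = 1.6807 kg
f_n = ½√(k/m) = 0.5·√(8789.2/1.6807) = 0.5·√(5229.4) = 36.157 Hz

36.2 Hz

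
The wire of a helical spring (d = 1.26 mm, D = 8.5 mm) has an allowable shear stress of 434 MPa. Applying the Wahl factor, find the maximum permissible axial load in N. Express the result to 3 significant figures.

32.8 N

C = D/d = 8.5/1.26 = 6.7460
K_W = (4C−1)/(4C−4) + 0.615/C = 25.984/22.984 + 0.0912 = 1.2217
τ_max = K·8FD/(πd³) → F_max = τ_allow·πd³/(8DK)
F_max = 434·π·1.26³/(8·8.5·1.2217) = 2727.4/83.075 = 32.831 N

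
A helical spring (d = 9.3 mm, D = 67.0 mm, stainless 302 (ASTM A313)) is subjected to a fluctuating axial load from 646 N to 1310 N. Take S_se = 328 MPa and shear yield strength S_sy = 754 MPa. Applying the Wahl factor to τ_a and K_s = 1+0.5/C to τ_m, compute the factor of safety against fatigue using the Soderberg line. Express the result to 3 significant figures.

C = D/d = 67.0/9.3 = 7.2043; K_W = (4C−1)/(4C−4)+0.615/C = 1.2062; K_s = 1+0.5/C = 1.0694
F_a = (F_max−F_min)/2 = 332 N; F_m = (F_max+F_min)/2 = 978 N
τ_a = K_W·8F_aD/(πd³) = 1.2062 × 70.421 = 84.946 MPa
τ_m = K_s·8F_mD/(πd³) = 1.0694 × 207.45 = 221.84 MPa
Soderberg: 1/n_f = τ_a/S_se + τ_m/S_sy = 84.946/328 + 221.84/754 = 0.25898 + 0.29422 = 0.5532
n_f = 1/0.5532 = 1.808

1.81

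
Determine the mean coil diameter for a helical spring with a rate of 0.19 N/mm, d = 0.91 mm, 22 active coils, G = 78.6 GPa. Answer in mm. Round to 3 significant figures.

11.7 mm

D = (Gd⁴/(8N_a·k))^(1/3) = (78.6×10³·0.91⁴/(8·22·0.19))^(1/3)
  = (1611.84)^(1/3) = 11.7248 mm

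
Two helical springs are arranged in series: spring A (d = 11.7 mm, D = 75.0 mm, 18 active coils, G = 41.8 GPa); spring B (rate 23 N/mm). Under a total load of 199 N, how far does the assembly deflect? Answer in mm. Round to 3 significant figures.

k_A = Gd⁴/(8D³N_a) = (41.8×10³)(11.7⁴)/(8·75.0³·18) = 12.894 N/mm
Series: 1/k_eq = 1/12.894 + 1/23 = 0.12104; k_eq = 8.262 N/mm
δ = F/k_eq = 199/8.262 = 24.086 mm

24.1 mm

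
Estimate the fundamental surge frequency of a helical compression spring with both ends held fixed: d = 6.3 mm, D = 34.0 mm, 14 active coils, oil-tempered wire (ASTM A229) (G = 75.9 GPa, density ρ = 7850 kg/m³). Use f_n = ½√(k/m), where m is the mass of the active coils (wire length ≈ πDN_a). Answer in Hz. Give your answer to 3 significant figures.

k = Gd⁴/(8D³N_a) = (75.9×10³)(6.3⁴)/(8·34.0³·14) = 27.161 N/mm = 27161 N/m
Wire length L = πDN_a = π·34.0·14 = 1495.4 mm
m = ρ·(πd²/4)·L = 7850 × 31.172×10⁻⁶ m² × 1.4954 m = 0.36593 kg
f_n = ½√(k/m) = 0.5·√(27161/0.36593) = 0.5·√(74225) = 136.22 Hz

136 Hz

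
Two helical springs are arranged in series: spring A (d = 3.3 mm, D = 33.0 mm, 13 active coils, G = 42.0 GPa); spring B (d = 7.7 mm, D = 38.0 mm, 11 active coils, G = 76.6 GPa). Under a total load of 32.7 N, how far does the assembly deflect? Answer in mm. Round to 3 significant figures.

25.1 mm

k_A = Gd⁴/(8D³N_a) = (42.0×10³)(3.3⁴)/(8·33.0³·13) = 1.3327 N/mm
k_B = Gd⁴/(8D³N_a) = (76.6×10³)(7.7⁴)/(8·38.0³·11) = 55.765 N/mm
Series: 1/k_eq = 1/1.3327 + 1/55.765 = 0.76829; k_eq = 1.3016 N/mm
δ = F/k_eq = 32.7/1.3016 = 25.123 mm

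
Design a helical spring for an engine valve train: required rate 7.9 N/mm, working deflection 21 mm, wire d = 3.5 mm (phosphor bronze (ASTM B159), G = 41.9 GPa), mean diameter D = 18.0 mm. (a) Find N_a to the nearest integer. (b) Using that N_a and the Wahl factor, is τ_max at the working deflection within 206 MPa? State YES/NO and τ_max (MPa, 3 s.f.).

N_a = Gd⁴/(8D³k) = (41.9×10³)(3.5⁴)/(8·18.0³·7.9) = 17.06 → N_a = 17
Actual rate k = Gd⁴/(8D³·17) = 7.9274 N/mm
Working load F = kδ = 7.9274·21 = 166.48 N
C = 18.0/3.5 = 5.1429; K_W = (4C−1)/(4C−4)+0.615/C = 1.3006
τ_max = K_W·8FD/(πd³) = 1.3006·177.97 = 231.48 MPa
τ_max > 206 MPa → exceeds allowable

(a) 17 coils; (b) NO, τ_max = 231 MPa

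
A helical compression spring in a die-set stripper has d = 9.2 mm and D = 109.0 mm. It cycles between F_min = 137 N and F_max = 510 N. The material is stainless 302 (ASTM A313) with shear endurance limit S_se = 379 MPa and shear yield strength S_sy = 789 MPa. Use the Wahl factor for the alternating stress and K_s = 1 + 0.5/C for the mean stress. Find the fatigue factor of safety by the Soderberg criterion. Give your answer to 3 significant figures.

C = D/d = 109.0/9.2 = 11.8478; K_W = (4C−1)/(4C−4)+0.615/C = 1.1210; K_s = 1+0.5/C = 1.0422
F_a = (F_max−F_min)/2 = 186.5 N; F_m = (F_max+F_min)/2 = 323.5 N
τ_a = K_W·8F_aD/(πd³) = 1.1210 × 66.479 = 74.526 MPa
τ_m = K_s·8F_mD/(πd³) = 1.0422 × 115.31 = 120.18 MPa
Soderberg: 1/n_f = τ_a/S_se + τ_m/S_sy = 74.526/379 + 120.18/789 = 0.19664 + 0.15232 = 0.34896
n_f = 1/0.34896 = 2.866

2.87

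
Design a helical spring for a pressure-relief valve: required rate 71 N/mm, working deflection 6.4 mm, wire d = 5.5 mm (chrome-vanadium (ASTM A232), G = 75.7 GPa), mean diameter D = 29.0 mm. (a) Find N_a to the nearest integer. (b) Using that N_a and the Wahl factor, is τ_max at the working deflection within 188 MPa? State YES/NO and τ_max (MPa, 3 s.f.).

N_a = Gd⁴/(8D³k) = (75.7×10³)(5.5⁴)/(8·29.0³·71) = 5 → N_a = 5
Actual rate k = Gd⁴/(8D³·5) = 71.006 N/mm
Working load F = kδ = 71.006·6.4 = 454.44 N
C = 29.0/5.5 = 5.2727; K_W = (4C−1)/(4C−4)+0.615/C = 1.2922
τ_max = K_W·8FD/(πd³) = 1.2922·201.71 = 260.64 MPa
τ_max > 188 MPa → exceeds allowable

(a) 5 coils; (b) NO, τ_max = 261 MPa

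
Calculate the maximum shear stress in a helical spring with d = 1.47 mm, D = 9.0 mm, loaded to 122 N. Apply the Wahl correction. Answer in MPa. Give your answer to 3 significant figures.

1100 MPa

Spring index C = D/d = 9.0/1.47 = 6.1224
K_W = (4C−1)/(4C−4) + 0.615/C = 23.490/20.490 + 0.1004 = 1.2469
τ₀ = 8FD/(πd³) = 8·122·9.0/(π·1.47³) = 8784/9.9793 = 880.22 MPa
τ_max = K·τ₀ = 1.2469 × 880.22 = 1097.5 MPa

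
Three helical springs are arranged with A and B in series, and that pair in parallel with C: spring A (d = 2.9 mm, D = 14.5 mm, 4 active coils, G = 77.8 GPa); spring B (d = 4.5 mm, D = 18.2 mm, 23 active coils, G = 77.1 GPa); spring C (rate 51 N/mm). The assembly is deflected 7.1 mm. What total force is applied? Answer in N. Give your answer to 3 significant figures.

497 N

k_A = Gd⁴/(8D³N_a) = (77.8×10³)(2.9⁴)/(8·14.5³·4) = 56.405 N/mm
k_B = Gd⁴/(8D³N_a) = (77.1×10³)(4.5⁴)/(8·18.2³·23) = 28.502 N/mm
Springs A,B series: k_AB = 1/(1/56.405+1/28.502) = 18.934 N/mm; parallel with C: k_eq = 18.934+51 = 69.934 N/mm
F = k_eq·δ = 69.934·7.1 = 496.53 N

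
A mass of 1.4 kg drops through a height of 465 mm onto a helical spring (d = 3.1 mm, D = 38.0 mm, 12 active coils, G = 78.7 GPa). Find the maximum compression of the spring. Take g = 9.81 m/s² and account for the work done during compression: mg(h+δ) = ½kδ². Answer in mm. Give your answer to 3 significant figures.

107 mm

k = Gd⁴/(8D³N_a) = (78.7×10³)(3.1⁴)/(8·38.0³·12) = 1.3797 N/mm
W = mg = 1.4 × 9.81 = 13.734 N
½kδ² − Wδ − Wh = 0 → δ = (W + √(W² + 2kWh))/k
δ = (13.734 + √(188.62 + 17623))/1.3797 = (13.734 + 133.46)/1.3797 = 106.68 mm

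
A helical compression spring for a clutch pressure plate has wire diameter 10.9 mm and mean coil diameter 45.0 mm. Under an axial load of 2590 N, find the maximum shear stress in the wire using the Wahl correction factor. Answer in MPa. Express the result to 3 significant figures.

Spring index C = D/d = 45.0/10.9 = 4.1284
K_W = (4C−1)/(4C−4) + 0.615/C = 15.514/12.514 + 0.1490 = 1.3887
τ₀ = 8FD/(πd³) = 8·2590·45.0/(π·10.9³) = 932400/4068.5 = 229.18 MPa
τ_max = K·τ₀ = 1.3887 × 229.18 = 318.26 MPa

318 MPa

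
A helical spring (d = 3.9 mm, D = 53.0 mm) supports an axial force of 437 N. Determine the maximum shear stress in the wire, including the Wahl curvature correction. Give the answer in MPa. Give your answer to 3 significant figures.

Spring index C = D/d = 53.0/3.9 = 13.5897
K_W = (4C−1)/(4C−4) + 0.615/C = 53.359/50.359 + 0.0453 = 1.1048
τ₀ = 8FD/(πd³) = 8·437·53.0/(π·3.9³) = 185288/186.36 = 994.27 MPa
τ_max = K·τ₀ = 1.1048 × 994.27 = 1098.5 MPa

1100 MPa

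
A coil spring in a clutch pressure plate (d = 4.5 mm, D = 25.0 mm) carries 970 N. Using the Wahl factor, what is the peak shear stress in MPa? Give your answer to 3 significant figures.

Spring index C = D/d = 25.0/4.5 = 5.5556
K_W = (4C−1)/(4C−4) + 0.615/C = 21.222/18.222 + 0.1107 = 1.2753
τ₀ = 8FD/(πd³) = 8·970·25.0/(π·4.5³) = 194000/286.28 = 677.66 MPa
τ_max = K·τ₀ = 1.2753 × 677.66 = 864.25 MPa

864 MPa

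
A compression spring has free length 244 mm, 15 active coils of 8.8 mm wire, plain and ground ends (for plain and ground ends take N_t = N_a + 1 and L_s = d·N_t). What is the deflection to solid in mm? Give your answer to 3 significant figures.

103 mm

N_t = 16; L_s = 8.8·16 = 140.8 mm
δ_solid = L₀ − L_s = 244 − 140.8 = 103.2 mm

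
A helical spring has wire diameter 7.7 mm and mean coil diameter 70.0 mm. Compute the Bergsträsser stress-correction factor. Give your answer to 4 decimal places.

1.1499

C = D/d = 70.0/7.7 = 9.0909
K_B = (4C+2)/(4C−3) = 38.364/33.364 = 1.1499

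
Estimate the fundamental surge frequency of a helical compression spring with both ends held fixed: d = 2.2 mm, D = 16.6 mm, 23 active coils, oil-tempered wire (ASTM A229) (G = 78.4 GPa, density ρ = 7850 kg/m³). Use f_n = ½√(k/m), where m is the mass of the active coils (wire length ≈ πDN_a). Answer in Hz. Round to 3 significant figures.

k = Gd⁴/(8D³N_a) = (78.4×10³)(2.2⁴)/(8·16.6³·23) = 2.1821 N/mm = 2182.1 N/m
Wire length L = πDN_a = π·16.6·23 = 1199.5 mm
m = ρ·(πd²/4)·L = 7850 × 3.8013×10⁻⁶ m² × 1.1995 m = 0.035792 kg
f_n = ½√(k/m) = 0.5·√(2182.1/0.035792) = 0.5·√(60964) = 123.45 Hz

123 Hz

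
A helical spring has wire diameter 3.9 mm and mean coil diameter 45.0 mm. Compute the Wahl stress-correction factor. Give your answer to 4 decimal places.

C = D/d = 45.0/3.9 = 11.5385
K_W = (4C−1)/(4C−4) + 0.615/C = 45.154/42.154 + 0.0533 = 1.1245

1.1245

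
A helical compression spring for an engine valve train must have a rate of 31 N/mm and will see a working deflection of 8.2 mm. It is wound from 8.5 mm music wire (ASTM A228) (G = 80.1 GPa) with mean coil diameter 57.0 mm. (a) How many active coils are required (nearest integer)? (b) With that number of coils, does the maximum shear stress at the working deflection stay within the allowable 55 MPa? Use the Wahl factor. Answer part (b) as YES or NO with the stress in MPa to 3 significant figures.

(a) 9 coils; (b) NO, τ_max = 74.3 MPa

N_a = Gd⁴/(8D³k) = (80.1×10³)(8.5⁴)/(8·57.0³·31) = 9.104 → N_a = 9
Actual rate k = Gd⁴/(8D³·9) = 31.358 N/mm
Working load F = kδ = 31.358·8.2 = 257.14 N
C = 57.0/8.5 = 6.7059; K_W = (4C−1)/(4C−4)+0.615/C = 1.2232
τ_max = K_W·8FD/(πd³) = 1.2232·60.775 = 74.337 MPa
τ_max > 55 MPa → exceeds allowable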